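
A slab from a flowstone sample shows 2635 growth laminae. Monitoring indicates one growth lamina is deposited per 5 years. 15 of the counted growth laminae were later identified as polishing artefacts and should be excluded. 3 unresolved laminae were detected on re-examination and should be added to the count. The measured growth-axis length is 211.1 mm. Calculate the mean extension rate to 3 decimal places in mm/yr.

After corrections the count is 2635 − 15 + 3 = 2623 growth laminae.
At 5 years per growth lamina, 2623 × 5 = 13115 years.
Extension rate ≈ 211.1 / 13115 = 0.016 mm/yr.

0.016 mm/yr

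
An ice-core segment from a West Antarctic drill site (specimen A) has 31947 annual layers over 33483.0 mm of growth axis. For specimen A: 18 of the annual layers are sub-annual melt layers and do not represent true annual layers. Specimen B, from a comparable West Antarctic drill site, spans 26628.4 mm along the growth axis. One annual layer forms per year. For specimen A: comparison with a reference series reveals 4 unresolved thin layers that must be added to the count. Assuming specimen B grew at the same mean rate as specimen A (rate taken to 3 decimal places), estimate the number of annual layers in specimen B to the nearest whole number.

Specimen A: true annual layer count = 31947 − 18 + 4 = 31933.
A: Mean rate = 33483.0 mm / 31933 years ≈ 1.049 mm per year.
B spans 26628.4 / 1.049 = 25384.56 years ≈ 25385 annual layers.

25385 annual layers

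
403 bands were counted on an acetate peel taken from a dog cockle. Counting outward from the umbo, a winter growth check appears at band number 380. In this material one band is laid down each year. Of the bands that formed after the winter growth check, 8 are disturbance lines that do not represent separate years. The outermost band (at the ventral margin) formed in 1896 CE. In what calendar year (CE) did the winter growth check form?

1881 CE

The winter growth check sits at band 380 from the umbo, so 403 − 380 = 23 bands formed after it.
Excluding 8 false bands: 23 − 8 = 15.
Counting back 15 years from 1896 CE places the winter growth check in 1896 − 15 = 1881 CE.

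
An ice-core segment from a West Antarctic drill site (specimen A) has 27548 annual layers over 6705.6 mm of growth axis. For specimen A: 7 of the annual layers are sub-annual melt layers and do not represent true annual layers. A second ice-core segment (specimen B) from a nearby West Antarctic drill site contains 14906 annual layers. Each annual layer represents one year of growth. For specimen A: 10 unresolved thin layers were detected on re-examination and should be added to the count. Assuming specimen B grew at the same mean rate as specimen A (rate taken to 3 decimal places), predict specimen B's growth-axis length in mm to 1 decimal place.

Specimen A: true annual layer count = 27548 − 7 + 10 = 27551.
A: Extension rate ≈ 6705.6 / 27551 = 0.243 mm per year.
For B, 0.243 mm/year × 14906 years = 3622.2 mm.

3622.2 mm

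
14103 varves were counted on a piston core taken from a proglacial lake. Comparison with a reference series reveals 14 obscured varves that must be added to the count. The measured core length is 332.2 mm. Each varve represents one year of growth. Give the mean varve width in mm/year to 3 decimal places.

0.024 mm/year

After corrections the count is 14103 + 14 = 14117 varves.
Mean rate = 332.2 mm / 14117 years ≈ 0.024 mm/year.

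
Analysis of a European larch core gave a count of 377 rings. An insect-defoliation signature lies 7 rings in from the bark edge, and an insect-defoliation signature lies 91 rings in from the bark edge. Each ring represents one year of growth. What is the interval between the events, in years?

Separation: 91 − 7 = 84 rings.
That is 84 years at one ring per year.

84 years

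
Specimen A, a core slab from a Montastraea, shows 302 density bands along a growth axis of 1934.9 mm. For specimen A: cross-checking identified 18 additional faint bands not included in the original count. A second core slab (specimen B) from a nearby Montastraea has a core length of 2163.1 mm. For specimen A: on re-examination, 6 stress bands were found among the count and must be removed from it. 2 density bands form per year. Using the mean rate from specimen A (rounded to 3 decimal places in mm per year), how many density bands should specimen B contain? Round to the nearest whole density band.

351 density bands

Specimen A: after corrections the count is 302 − 6 + 18 = 314 density bands.
Specimen A: with 2 density bands per year, 314 / 2 = 157 years.
A: Mean rate = 1934.9 mm / 157 years ≈ 12.324 mm/yr.
For B, 2163.1 / 12.324 = 175.52 years; at 2 density bands per year that is 175.52 × 2 ≈ 351 density bands.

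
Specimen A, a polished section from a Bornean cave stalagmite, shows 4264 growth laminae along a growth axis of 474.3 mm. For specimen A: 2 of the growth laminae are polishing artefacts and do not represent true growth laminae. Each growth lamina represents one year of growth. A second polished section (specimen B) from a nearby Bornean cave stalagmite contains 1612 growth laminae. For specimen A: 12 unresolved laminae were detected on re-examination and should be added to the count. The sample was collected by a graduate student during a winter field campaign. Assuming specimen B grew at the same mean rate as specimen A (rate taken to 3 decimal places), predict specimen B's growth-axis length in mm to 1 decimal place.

Specimen A: after corrections the count is 4264 − 2 + 12 = 4274 growth laminae.
A: 474.3 mm over 4274 years gives 474.3 / 4274 ≈ 0.111 mm per year.
Length of B = 0.111 × 1612 = 178.9 mm.

178.9 mm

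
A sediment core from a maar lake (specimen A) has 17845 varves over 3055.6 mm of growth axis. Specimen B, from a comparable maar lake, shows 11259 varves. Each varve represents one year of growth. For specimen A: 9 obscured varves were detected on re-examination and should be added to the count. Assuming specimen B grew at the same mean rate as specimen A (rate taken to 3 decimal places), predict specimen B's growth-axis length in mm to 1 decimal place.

1925.3 mm

Specimen A: true varve count = 17845 + 9 = 17854.
A: Mean rate = 3055.6 mm / 17854 years ≈ 0.171 mm/yr.
For B, 0.171 mm/year × 11259 years = 1925.3 mm.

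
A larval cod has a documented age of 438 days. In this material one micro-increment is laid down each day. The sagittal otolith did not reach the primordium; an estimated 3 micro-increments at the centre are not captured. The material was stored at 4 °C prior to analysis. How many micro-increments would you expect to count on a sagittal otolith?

Expected micro-increments over 438 days: 438.
438 − 3 missed = 435 micro-increments expected in the prepared section.

435 micro-increments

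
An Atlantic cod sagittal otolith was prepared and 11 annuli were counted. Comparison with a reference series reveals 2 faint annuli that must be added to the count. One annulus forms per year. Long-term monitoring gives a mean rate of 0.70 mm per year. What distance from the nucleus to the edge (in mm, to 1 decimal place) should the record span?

9.1 mm

After corrections the count is 11 + 2 = 13 annuli.
13 years at 0.70 mm/year gives 0.70 × 13 = 9.1 mm.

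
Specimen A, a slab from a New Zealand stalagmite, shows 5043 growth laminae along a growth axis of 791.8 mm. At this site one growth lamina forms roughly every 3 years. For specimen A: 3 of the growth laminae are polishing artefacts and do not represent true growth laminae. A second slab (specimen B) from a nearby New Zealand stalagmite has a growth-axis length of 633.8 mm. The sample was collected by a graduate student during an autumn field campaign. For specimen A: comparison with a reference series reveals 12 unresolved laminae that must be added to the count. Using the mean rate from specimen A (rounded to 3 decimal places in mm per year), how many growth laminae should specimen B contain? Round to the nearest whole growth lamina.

4063 growth laminae

Specimen A: adjusted count: 5043 − 3 + 12 = 5052 growth laminae.
Specimen A: at 3 years per growth lamina, 5052 × 3 = 15156 years.
A: Mean rate = 791.8 mm / 15156 years ≈ 0.052 mm/yr.
B spans 633.8 / 0.052 = 12188.46 years; at 3 years per growth lamina that is 12188.46 / 3 ≈ 4063 growth laminae.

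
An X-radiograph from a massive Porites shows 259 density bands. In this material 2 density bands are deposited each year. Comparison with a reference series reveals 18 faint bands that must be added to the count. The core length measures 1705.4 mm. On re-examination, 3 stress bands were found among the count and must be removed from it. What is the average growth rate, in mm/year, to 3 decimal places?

True density band count = 259 − 3 + 18 = 274.
274 density bands at 2 per year is 274 / 2 = 137 years.
1705.4 mm over 137 years gives 1705.4 / 137 ≈ 12.448 mm/year.

12.448 mm/year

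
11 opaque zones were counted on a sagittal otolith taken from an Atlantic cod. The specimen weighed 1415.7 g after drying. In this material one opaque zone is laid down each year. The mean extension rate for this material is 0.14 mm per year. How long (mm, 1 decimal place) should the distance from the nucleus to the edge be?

1.5 mm

11 years of growth are recorded.
Length ≈ 0.14 × 11 = 1.5 mm.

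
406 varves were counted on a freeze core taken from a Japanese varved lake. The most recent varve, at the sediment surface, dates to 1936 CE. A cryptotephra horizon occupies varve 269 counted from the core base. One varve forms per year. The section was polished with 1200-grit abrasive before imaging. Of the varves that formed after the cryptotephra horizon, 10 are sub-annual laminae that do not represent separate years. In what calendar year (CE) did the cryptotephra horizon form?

1809 CE

406 − 269 = 137 varves lie beyond the cryptotephra horizon toward the sediment surface.
137 − 10 false = 127 true varves after the cryptotephra horizon.
Counting back 127 years from 1936 CE places the cryptotephra horizon in 1936 − 127 = 1809 CE.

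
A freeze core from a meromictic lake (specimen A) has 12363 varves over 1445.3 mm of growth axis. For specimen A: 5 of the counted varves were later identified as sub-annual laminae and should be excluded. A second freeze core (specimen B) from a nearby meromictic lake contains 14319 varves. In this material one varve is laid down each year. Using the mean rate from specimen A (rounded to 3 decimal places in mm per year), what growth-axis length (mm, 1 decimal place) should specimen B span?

Specimen A: correcting the raw count gives 12363 − 5 = 12358 true varves.
A: 1445.3 mm over 12358 years gives 1445.3 / 12358 ≈ 0.117 mm/yr.
Length of B = 0.117 × 14319 = 1675.3 mm.

1675.3 mm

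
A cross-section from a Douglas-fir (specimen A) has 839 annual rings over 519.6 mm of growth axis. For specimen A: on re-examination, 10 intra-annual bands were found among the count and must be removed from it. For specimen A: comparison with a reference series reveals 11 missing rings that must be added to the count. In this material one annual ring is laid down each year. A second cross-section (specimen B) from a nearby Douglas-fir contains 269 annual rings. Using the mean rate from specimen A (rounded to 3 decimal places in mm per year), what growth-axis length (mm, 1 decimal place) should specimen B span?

166.5 mm

Specimen A: correcting the raw count gives 839 − 10 + 11 = 840 true annual rings.
A: Mean rate = 519.6 mm / 840 years ≈ 0.619 mm/yr.
For B, 0.619 mm/year × 269 years = 166.5 mm.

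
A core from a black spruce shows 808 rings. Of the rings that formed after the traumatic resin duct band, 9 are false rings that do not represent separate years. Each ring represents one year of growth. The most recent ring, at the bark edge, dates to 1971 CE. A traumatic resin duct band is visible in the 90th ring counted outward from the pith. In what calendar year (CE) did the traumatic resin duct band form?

808 − 90 = 718 rings lie beyond the traumatic resin duct band toward the bark edge.
Removing the 9 false rings leaves 718 − 9 = 709 true rings beyond the traumatic resin duct band.
1971 − 709 = 1262 CE.

1262 CE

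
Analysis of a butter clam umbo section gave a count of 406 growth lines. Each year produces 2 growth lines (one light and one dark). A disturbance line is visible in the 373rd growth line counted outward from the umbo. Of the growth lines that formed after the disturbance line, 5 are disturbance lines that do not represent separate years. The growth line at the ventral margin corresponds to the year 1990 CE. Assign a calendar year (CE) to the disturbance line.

The disturbance line sits at growth line 373 from the umbo, so 406 − 373 = 33 growth lines formed after it.
Excluding 5 false growth lines: 33 − 5 = 28.
With 2 growth lines per year, 28 / 2 = 14 years.
1990 − 14 = 1976 CE.

1976 CE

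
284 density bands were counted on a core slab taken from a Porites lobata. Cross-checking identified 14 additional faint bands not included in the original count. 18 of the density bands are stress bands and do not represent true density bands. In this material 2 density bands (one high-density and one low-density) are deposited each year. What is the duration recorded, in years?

140 years

Adjusted count: 284 − 18 + 14 = 280 density bands.
Dividing by 2 density bands per year: 280 / 2 = 140 years.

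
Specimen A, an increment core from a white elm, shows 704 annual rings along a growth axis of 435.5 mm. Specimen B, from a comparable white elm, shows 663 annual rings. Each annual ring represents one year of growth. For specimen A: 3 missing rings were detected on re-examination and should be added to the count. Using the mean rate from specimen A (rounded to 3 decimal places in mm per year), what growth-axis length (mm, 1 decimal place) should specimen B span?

Specimen A: after corrections the count is 704 + 3 = 707 annual rings.
A: 435.5 mm over 707 years gives 435.5 / 707 ≈ 0.616 mm/year.
Length of B = 0.616 × 663 = 408.4 mm.

408.4 mm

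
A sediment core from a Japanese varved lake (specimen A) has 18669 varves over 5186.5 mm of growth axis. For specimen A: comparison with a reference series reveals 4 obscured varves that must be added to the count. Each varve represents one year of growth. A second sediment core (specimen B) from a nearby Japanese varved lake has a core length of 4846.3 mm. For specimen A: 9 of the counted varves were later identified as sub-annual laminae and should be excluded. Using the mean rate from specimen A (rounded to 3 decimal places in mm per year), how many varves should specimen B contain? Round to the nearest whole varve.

Specimen A: adjusted count: 18669 − 9 + 4 = 18664 varves.
A: 5186.5 mm over 18664 years gives 5186.5 / 18664 ≈ 0.278 mm/yr.
For B, 4846.3 / 0.278 = 17432.73 years ≈ 17433 varves.

17433 varves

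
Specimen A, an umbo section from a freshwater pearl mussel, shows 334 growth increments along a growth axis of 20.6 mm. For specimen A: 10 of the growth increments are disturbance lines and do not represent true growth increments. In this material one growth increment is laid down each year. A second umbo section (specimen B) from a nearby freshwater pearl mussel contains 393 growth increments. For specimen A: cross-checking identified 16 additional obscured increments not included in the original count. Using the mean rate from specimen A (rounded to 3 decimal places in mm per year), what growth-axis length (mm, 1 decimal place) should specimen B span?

Specimen A: adjusted count: 334 − 10 + 16 = 340 growth increments.
A: Extension rate ≈ 20.6 / 340 = 0.061 mm per year.
Length of B = 0.061 × 393 = 24.0 mm.

24.0 mm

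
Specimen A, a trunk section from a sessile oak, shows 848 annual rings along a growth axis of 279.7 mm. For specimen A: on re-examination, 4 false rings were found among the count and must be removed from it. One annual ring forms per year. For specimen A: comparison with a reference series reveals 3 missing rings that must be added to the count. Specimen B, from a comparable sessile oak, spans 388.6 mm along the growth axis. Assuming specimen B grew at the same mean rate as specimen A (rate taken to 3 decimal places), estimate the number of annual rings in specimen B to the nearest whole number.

Specimen A: correcting the raw count gives 848 − 4 + 3 = 847 true annual rings.
A: 279.7 mm over 847 years gives 279.7 / 847 ≈ 0.330 mm per year.
For B, 388.6 / 0.330 = 1177.58 years ≈ 1178 annual rings.

1178 annual rings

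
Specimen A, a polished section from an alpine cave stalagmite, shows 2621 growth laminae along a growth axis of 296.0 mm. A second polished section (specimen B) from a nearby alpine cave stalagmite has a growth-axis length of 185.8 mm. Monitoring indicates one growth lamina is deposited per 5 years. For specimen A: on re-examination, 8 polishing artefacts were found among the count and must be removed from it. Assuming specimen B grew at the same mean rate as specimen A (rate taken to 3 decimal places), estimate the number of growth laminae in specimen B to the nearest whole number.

Specimen A: true growth lamina count = 2621 − 8 = 2613.
Specimen A: 2613 growth laminae at 5 years each span 2613 × 5 = 13065 years.
A: Mean rate = 296.0 mm / 13065 years ≈ 0.023 mm per year.
For B, 185.8 / 0.023 = 8078.26 years; at 5 years per growth lamina that is 8078.26 / 5 ≈ 1616 growth laminae.

1616 growth laminae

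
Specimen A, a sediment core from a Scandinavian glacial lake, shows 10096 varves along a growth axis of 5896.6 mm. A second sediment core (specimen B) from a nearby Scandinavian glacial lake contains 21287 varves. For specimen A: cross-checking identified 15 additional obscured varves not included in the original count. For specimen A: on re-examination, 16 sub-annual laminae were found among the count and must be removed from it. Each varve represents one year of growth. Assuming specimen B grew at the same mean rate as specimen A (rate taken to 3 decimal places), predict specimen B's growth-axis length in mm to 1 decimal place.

Specimen A: after corrections the count is 10096 − 16 + 15 = 10095 varves.
A: 5896.6 mm over 10095 years gives 5896.6 / 10095 ≈ 0.584 mm/yr.
For B, 0.584 mm/year × 21287 years = 12431.6 mm.

12431.6 mm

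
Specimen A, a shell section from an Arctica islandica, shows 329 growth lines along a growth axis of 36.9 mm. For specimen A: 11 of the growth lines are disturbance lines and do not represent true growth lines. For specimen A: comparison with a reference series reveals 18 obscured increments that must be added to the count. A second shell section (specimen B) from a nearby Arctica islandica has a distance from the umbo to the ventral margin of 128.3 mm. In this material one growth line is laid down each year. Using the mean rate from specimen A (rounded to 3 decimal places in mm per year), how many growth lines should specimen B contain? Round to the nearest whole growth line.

Specimen A: adjusted count: 329 − 11 + 18 = 336 growth lines.
A: Mean rate = 36.9 mm / 336 years ≈ 0.110 mm/year.
Specimen B: 128.3 mm / 0.110 mm per year = 1166.36 years ≈ 1166 growth lines.

1166 growth lines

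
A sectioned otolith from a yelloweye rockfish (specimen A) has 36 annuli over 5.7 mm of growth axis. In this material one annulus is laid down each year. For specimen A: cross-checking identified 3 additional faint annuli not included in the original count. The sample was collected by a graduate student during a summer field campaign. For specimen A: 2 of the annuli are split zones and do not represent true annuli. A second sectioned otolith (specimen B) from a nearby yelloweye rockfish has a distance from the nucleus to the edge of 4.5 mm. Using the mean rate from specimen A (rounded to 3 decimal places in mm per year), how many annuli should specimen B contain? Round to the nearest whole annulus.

Specimen A: after corrections the count is 36 − 2 + 3 = 37 annuli.
A: Extension rate ≈ 5.7 / 37 = 0.154 mm per year.
B spans 4.5 / 0.154 = 29.22 years ≈ 29 annuli.

29 annuli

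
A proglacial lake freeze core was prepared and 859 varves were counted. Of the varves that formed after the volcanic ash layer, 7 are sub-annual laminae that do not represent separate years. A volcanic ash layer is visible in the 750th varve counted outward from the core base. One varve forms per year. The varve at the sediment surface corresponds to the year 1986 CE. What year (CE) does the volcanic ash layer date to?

1884 CE

859 − 750 = 109 varves lie beyond the volcanic ash layer toward the sediment surface.
109 − 7 false = 102 true varves after the volcanic ash layer.
1986 − 102 = 1884 CE.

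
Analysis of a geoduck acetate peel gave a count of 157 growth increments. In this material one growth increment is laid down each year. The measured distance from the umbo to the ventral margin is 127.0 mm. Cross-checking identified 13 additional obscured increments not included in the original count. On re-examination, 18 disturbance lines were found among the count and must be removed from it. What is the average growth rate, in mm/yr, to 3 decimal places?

0.836 mm/yr

Correcting the raw count gives 157 − 18 + 13 = 152 true growth increments.
127.0 mm over 152 years gives 127.0 / 152 ≈ 0.836 mm/yr.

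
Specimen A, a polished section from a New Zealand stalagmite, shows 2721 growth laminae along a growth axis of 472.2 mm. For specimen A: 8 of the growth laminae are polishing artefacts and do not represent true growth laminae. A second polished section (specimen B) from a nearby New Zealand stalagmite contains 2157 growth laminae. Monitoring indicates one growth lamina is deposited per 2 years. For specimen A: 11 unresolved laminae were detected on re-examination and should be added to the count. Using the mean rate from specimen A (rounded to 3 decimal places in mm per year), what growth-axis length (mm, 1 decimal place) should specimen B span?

375.3 mm

Specimen A: true growth lamina count = 2721 − 8 + 11 = 2724.
Specimen A: 2724 growth laminae at 2 years each span 2724 × 2 = 5448 years.
A: Extension rate ≈ 472.2 / 5448 = 0.087 mm/year.
Specimen B: multiplying by 2 years per growth lamina: 2157 × 2 = 4314 years. B's length ≈ 0.087 × 4314 = 375.3 mm.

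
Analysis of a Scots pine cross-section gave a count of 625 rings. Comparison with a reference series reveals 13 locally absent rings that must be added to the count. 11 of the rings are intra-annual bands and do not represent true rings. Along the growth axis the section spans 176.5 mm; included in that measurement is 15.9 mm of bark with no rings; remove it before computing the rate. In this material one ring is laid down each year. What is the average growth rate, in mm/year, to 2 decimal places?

Correcting the raw count gives 625 − 11 + 13 = 627 true rings.
The growth record spans 176.5 − 15.9 = 160.6 mm.
Extension rate ≈ 160.6 / 627 = 0.26 mm/year.

0.26 mm/year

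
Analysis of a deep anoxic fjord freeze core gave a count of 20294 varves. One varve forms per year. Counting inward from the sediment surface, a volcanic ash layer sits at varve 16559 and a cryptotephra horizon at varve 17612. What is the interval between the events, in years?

1053 years

Separation: 17612 − 16559 = 1053 varves.
That is 1053 years at one varve per year.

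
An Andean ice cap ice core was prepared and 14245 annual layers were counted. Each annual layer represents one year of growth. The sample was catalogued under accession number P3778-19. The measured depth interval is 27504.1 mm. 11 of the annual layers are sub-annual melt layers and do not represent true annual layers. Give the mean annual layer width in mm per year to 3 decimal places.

1.932 mm per year

True annual layer count = 14245 − 11 = 14234.
27504.1 mm over 14234 years gives 27504.1 / 14234 ≈ 1.932 mm per year.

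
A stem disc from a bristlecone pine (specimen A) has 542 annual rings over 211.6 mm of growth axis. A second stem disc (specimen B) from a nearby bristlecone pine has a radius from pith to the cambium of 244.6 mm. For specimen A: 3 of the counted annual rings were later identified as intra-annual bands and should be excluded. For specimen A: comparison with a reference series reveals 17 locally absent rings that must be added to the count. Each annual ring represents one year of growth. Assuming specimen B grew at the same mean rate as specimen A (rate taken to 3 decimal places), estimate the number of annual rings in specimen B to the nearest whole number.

Specimen A: true annual ring count = 542 − 3 + 17 = 556.
A: Mean rate = 211.6 mm / 556 years ≈ 0.381 mm/year.
B spans 244.6 / 0.381 = 641.99 years ≈ 642 annual rings.

642 annual rings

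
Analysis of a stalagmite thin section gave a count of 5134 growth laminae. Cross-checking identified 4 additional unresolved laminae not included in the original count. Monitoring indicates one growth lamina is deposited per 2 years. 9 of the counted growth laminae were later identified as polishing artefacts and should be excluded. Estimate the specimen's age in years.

10258 years

Adjusted count: 5134 − 9 + 4 = 5129 growth laminae.
Multiplying by 2 years per growth lamina: 5129 × 2 = 10258 years.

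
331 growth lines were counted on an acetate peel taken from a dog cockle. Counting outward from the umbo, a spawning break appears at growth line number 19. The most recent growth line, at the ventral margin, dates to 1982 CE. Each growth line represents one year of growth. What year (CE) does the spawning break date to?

331 − 19 = 312 growth lines lie beyond the spawning break toward the ventral margin.
1982 − 312 = 1670 CE.

1670 CE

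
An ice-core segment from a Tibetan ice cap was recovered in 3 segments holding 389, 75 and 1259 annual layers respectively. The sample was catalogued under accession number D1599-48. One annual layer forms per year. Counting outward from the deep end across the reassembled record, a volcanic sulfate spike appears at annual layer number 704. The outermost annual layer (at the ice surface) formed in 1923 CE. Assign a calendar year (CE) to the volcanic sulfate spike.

904 CE

Total annual layers = 389 + 75 + 1259 = 1723.
1723 − 704 = 1019 annual layers lie beyond the volcanic sulfate spike toward the ice surface.
The annual layer at the ice surface is 1923 CE, so the volcanic sulfate spike dates to 1923 − 1019 = 904 CE.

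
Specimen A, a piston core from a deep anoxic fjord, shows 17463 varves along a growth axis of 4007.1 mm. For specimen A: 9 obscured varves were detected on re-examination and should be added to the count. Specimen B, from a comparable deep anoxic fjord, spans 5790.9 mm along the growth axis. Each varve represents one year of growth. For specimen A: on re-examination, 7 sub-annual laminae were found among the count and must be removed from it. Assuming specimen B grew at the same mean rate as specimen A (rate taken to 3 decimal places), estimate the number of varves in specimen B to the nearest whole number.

25288 varves

Specimen A: correcting the raw count gives 17463 − 7 + 9 = 17465 true varves.
A: Mean rate = 4007.1 mm / 17465 years ≈ 0.229 mm/yr.
For B, 5790.9 / 0.229 = 25287.77 years ≈ 25288 varves.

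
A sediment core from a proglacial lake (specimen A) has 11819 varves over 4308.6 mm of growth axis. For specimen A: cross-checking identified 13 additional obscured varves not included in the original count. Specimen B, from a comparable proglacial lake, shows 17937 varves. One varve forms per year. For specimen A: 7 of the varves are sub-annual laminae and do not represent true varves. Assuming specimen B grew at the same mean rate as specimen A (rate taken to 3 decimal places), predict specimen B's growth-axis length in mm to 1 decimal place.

6529.1 mm

Specimen A: correcting the raw count gives 11819 − 7 + 13 = 11825 true varves.
A: Mean rate = 4308.6 mm / 11825 years ≈ 0.364 mm/year.
B's length ≈ 0.364 × 17937 = 6529.1 mm.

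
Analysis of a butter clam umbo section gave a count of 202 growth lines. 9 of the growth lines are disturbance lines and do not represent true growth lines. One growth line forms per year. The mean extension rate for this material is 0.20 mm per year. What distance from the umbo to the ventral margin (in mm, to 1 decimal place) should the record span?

38.6 mm

After corrections the count is 202 − 9 = 193 growth lines.
Predicted length = 0.20 mm/year × 193 years = 38.6 mm.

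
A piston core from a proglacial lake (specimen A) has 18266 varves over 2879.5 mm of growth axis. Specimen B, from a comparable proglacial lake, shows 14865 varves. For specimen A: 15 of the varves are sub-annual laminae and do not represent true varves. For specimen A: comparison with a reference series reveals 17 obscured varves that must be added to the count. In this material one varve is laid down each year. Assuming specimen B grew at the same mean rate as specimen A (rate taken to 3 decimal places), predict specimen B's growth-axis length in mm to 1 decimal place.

2348.7 mm

Specimen A: adjusted count: 18266 − 15 + 17 = 18268 varves.
A: 2879.5 mm over 18268 years gives 2879.5 / 18268 ≈ 0.158 mm per year.
B's length ≈ 0.158 × 14865 = 2348.7 mm.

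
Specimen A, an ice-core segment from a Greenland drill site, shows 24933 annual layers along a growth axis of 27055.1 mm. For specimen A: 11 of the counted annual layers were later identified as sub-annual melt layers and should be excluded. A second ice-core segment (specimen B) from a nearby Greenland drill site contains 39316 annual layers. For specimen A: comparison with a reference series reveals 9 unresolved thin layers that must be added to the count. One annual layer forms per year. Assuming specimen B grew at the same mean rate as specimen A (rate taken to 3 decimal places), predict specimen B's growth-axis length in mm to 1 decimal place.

Specimen A: correcting the raw count gives 24933 − 11 + 9 = 24931 true annual layers.
A: Mean rate = 27055.1 mm / 24931 years ≈ 1.085 mm/year.
Length of B = 1.085 × 39316 = 42657.9 mm.

42657.9 mm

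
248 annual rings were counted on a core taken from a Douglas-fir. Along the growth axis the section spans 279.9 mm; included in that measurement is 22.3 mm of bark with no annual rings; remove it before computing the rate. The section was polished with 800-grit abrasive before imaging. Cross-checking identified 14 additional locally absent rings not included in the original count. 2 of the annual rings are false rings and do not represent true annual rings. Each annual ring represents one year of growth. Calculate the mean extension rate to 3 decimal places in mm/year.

0.991 mm/year

Correcting the raw count gives 248 − 2 + 14 = 260 true annual rings.
Net length = 279.9 − 22.3 = 257.6 mm.
Extension rate ≈ 257.6 / 260 = 0.991 mm/year.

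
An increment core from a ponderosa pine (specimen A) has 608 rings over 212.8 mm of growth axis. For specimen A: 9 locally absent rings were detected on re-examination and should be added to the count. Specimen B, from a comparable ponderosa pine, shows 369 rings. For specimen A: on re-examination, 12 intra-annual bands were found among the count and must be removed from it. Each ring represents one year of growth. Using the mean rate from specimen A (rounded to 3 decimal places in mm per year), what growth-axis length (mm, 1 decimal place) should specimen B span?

129.9 mm

Specimen A: adjusted count: 608 − 12 + 9 = 605 rings.
A: Mean rate = 212.8 mm / 605 years ≈ 0.352 mm/yr.
Length of B = 0.352 × 369 = 129.9 mm.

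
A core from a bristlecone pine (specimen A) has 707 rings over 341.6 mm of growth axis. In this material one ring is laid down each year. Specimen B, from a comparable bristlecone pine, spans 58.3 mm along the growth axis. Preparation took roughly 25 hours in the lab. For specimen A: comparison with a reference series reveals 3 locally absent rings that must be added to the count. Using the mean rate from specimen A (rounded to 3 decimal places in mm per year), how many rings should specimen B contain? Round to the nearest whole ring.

121 rings

Specimen A: after corrections the count is 707 + 3 = 710 rings.
A: 341.6 mm over 710 years gives 341.6 / 710 ≈ 0.481 mm/year.
Specimen B: 58.3 mm / 0.481 mm per year = 121.21 years ≈ 121 rings.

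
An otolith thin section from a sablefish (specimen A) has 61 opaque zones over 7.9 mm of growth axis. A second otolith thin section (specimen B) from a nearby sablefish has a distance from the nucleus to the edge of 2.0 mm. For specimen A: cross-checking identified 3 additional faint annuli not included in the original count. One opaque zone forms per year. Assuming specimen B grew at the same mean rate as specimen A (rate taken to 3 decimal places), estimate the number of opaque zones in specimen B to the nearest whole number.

16 opaque zones

Specimen A: after corrections the count is 61 + 3 = 64 opaque zones.
A: Mean rate = 7.9 mm / 64 years ≈ 0.123 mm/yr.
B spans 2.0 / 0.123 = 16.26 years ≈ 16 opaque zones.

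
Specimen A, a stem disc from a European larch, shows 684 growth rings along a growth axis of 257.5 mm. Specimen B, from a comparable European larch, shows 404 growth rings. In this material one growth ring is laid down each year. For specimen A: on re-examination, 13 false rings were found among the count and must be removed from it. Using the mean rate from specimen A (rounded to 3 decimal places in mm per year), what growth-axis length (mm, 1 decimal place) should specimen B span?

Specimen A: after corrections the count is 684 − 13 = 671 growth rings.
A: Extension rate ≈ 257.5 / 671 = 0.384 mm/yr.
B's length ≈ 0.384 × 404 = 155.1 mm.

155.1 mm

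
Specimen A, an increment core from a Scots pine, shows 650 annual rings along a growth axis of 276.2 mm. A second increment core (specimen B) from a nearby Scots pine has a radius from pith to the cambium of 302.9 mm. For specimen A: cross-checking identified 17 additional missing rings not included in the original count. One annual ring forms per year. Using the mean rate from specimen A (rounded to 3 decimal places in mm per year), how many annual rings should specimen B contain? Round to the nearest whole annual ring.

732 annual rings

Specimen A: correcting the raw count gives 650 + 17 = 667 true annual rings.
A: Mean rate = 276.2 mm / 667 years ≈ 0.414 mm/yr.
B spans 302.9 / 0.414 = 731.64 years ≈ 732 annual rings.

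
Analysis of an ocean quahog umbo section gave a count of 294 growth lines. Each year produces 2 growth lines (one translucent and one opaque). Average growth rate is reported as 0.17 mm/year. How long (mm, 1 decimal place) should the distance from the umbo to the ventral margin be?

25.0 mm

294 growth lines at 2 per year is 294 / 2 = 147 years.
Length ≈ 0.17 × 147 = 25.0 mm.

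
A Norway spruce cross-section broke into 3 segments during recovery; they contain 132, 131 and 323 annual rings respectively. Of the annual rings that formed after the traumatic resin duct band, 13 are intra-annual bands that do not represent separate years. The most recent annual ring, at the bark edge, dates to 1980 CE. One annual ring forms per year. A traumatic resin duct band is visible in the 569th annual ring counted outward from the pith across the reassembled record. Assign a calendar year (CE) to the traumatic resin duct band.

1976 CE

Total annual rings = 132 + 131 + 323 = 586.
586 − 569 = 17 annual rings lie beyond the traumatic resin duct band toward the bark edge.
17 − 13 false = 4 true annual rings after the traumatic resin duct band.
1980 − 4 = 1976 CE.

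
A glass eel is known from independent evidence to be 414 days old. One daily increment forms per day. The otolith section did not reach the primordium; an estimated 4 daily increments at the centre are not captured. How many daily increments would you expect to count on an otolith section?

Expected daily increments over 414 days: 414.
Subtracting the 4 daily increments not captured gives 414 − 4 = 410 daily increments in the record.

410 daily increments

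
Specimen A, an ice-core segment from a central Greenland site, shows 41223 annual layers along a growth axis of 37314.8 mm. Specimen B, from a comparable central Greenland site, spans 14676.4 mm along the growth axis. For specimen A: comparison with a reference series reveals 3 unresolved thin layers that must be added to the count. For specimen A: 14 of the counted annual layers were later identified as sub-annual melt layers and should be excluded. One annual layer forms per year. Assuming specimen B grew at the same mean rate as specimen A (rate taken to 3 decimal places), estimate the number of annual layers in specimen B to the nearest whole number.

Specimen A: correcting the raw count gives 41223 − 14 + 3 = 41212 true annual layers.
A: Extension rate ≈ 37314.8 / 41212 = 0.905 mm per year.
For B, 14676.4 / 0.905 = 16217.02 years ≈ 16217 annual layers.

16217 annual layers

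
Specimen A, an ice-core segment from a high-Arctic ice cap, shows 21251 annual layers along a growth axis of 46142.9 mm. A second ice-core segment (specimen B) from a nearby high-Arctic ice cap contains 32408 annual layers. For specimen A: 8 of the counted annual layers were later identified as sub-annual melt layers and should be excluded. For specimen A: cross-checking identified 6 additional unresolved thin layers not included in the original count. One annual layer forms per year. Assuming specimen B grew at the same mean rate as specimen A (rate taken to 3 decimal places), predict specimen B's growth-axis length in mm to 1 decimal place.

Specimen A: after corrections the count is 21251 − 8 + 6 = 21249 annual layers.
A: 46142.9 mm over 21249 years gives 46142.9 / 21249 ≈ 2.172 mm/yr.
B's length ≈ 2.172 × 32408 = 70390.2 mm.

70390.2 mm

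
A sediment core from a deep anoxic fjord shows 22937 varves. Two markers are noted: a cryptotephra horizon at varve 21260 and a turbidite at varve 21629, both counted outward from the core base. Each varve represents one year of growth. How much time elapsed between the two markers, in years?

369 years

21629 − 21260 = 369 varves lie between the two events.
That is 369 years at one varve per year.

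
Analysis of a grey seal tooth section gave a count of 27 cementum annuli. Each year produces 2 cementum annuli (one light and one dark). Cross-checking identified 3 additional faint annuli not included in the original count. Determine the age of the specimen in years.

15 years

After corrections the count is 27 + 3 = 30 cementum annuli.
Dividing by 2 cementum annuli per year: 30 / 2 = 15 years.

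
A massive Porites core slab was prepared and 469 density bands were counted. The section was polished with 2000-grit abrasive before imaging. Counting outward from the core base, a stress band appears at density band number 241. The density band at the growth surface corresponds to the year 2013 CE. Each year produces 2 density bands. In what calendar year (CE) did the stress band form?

Between density band 241 and the growth surface there are 469 − 241 = 228 density bands.
With 2 density bands per year, 228 / 2 = 114 years.
Counting back 114 years from 2013 CE places the stress band in 2013 − 114 = 1899 CE.

1899 CE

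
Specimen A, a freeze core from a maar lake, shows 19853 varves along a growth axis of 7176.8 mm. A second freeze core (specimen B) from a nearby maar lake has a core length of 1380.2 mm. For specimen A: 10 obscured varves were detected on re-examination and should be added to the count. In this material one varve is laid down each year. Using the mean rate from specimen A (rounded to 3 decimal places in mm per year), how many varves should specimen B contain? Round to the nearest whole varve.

Specimen A: correcting the raw count gives 19853 + 10 = 19863 true varves.
A: Extension rate ≈ 7176.8 / 19863 = 0.361 mm/yr.
Specimen B: 1380.2 mm / 0.361 mm per year = 3823.27 years ≈ 3823 varves.

3823 varves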